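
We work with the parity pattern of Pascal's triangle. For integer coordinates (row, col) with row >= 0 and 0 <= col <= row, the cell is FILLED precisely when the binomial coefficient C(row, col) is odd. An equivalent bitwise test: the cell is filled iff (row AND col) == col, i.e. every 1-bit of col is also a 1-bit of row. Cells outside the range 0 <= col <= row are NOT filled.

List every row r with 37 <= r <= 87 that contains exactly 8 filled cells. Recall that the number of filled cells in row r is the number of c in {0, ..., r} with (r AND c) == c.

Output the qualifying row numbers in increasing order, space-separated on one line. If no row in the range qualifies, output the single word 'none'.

Answer: 37 38 41 42 44 49 50 52 56 67 69 70 73 74 76 81 82 84

Derivation:
Row r has 2^popcount(r) filled cells, so we need popcount(r) = log2(8) = 3.
Scan r = 37..87 and keep those with exactly 3 one-bits:
r=37=100101 popcount=3 -> KEEP
r=38=100110 popcount=3 -> KEEP
r=39=100111 popcount=4 -> skip
r=40=101000 popcount=2 -> skip
r=41=101001 popcount=3 -> KEEP
r=42=101010 popcount=3 -> KEEP
r=43=101011 popcount=4 -> skip
r=44=101100 popcount=3 -> KEEP
r=45=101101 popcount=4 -> skip
r=46=101110 popcount=4 -> skip
r=47=101111 popcount=5 -> skip
r=48=110000 popcount=2 -> skip
r=49=110001 popcount=3 -> KEEP
r=50=110010 popcount=3 -> KEEP
r=51=110011 popcount=4 -> skip
r=52=110100 popcount=3 -> KEEP
r=53=110101 popcount=4 -> skip
r=54=110110 popcount=4 -> skip
r=55=110111 popcount=5 -> skip
r=56=111000 popcount=3 -> KEEP
r=57=111001 popcount=4 -> skip
r=58=111010 popcount=4 -> skip
r=59=111011 popcount=5 -> skip
r=60=111100 popcount=4 -> skip
r=61=111101 popcount=5 -> skip
r=62=111110 popcount=5 -> skip
r=63=111111 popcount=6 -> skip
r=64=1000000 popcount=1 -> skip
r=65=1000001 popcount=2 -> skip
r=66=1000010 popcount=2 -> skip
r=67=1000011 popcount=3 -> KEEP
r=68=1000100 popcount=2 -> skip
r=69=1000101 popcount=3 -> KEEP
r=70=1000110 popcount=3 -> KEEP
r=71=1000111 popcount=4 -> skip
r=72=1001000 popcount=2 -> skip
r=73=1001001 popcount=3 -> KEEP
r=74=1001010 popcount=3 -> KEEP
r=75=1001011 popcount=4 -> skip
r=76=1001100 popcount=3 -> KEEP
r=77=1001101 popcount=4 -> skip
r=78=1001110 popcount=4 -> skip
r=79=1001111 popcount=5 -> skip
r=80=1010000 popcount=2 -> skip
r=81=1010001 popcount=3 -> KEEP
r=82=1010010 popcount=3 -> KEEP
r=83=1010011 popcount=4 -> skip
r=84=1010100 popcount=3 -> KEEP
r=85=1010101 popcount=4 -> skip
r=86=1010110 popcount=4 -> skip
r=87=1010111 popcount=5 -> skip
Kept rows: 37 38 41 42 44 49 50 52 56 67 69 70 73 74 76 81 82 84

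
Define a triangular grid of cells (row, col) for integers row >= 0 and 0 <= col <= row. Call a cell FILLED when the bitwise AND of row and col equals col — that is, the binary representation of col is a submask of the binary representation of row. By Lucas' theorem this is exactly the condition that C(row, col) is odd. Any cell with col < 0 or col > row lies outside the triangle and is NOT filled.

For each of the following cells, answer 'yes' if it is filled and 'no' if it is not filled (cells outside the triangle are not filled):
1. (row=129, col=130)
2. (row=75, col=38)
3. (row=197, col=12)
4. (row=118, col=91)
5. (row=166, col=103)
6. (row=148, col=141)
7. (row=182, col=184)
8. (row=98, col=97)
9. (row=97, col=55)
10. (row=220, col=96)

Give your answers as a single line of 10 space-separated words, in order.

Answer: no no no no no no no no no no

Derivation:
(129,130): col outside [0, 129] -> not filled
(75,38): row=0b1001011, col=0b100110, row AND col = 0b10 = 2; 2 != 38 -> empty
(197,12): row=0b11000101, col=0b1100, row AND col = 0b100 = 4; 4 != 12 -> empty
(118,91): row=0b1110110, col=0b1011011, row AND col = 0b1010010 = 82; 82 != 91 -> empty
(166,103): row=0b10100110, col=0b1100111, row AND col = 0b100110 = 38; 38 != 103 -> empty
(148,141): row=0b10010100, col=0b10001101, row AND col = 0b10000100 = 132; 132 != 141 -> empty
(182,184): col outside [0, 182] -> not filled
(98,97): row=0b1100010, col=0b1100001, row AND col = 0b1100000 = 96; 96 != 97 -> empty
(97,55): row=0b1100001, col=0b110111, row AND col = 0b100001 = 33; 33 != 55 -> empty
(220,96): row=0b11011100, col=0b1100000, row AND col = 0b1000000 = 64; 64 != 96 -> empty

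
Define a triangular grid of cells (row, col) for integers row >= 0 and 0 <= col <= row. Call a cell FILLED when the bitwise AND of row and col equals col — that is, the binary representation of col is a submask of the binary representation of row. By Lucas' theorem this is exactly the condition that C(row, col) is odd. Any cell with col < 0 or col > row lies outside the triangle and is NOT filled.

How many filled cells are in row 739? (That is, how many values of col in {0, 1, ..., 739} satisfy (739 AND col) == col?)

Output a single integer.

Answer: 64

Derivation:
739 in binary = 1011100011
popcount(739) = number of 1-bits in 1011100011 = 6
A col c satisfies (739 AND c) == c iff every set bit of c is also set in 739; each of the 6 set bits of 739 can independently be on or off in c.
count = 2^6 = 64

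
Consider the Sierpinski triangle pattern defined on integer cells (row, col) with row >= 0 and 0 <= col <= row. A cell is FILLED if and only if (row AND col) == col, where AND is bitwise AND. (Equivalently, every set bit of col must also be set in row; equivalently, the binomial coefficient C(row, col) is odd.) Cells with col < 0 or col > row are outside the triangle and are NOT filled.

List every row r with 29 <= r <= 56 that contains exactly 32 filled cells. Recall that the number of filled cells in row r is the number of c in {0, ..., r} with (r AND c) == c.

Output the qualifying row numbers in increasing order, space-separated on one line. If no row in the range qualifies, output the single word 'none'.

Row r has 2^popcount(r) filled cells, so we need popcount(r) = log2(32) = 5.
Scan r = 29..56 and keep those with exactly 5 one-bits:
r=29=11101 popcount=4 -> skip
r=30=11110 popcount=4 -> skip
r=31=11111 popcount=5 -> KEEP
r=32=100000 popcount=1 -> skip
r=33=100001 popcount=2 -> skip
r=34=100010 popcount=2 -> skip
r=35=100011 popcount=3 -> skip
r=36=100100 popcount=2 -> skip
r=37=100101 popcount=3 -> skip
r=38=100110 popcount=3 -> skip
r=39=100111 popcount=4 -> skip
r=40=101000 popcount=2 -> skip
r=41=101001 popcount=3 -> skip
r=42=101010 popcount=3 -> skip
r=43=101011 popcount=4 -> skip
r=44=101100 popcount=3 -> skip
r=45=101101 popcount=4 -> skip
r=46=101110 popcount=4 -> skip
r=47=101111 popcount=5 -> KEEP
r=48=110000 popcount=2 -> skip
r=49=110001 popcount=3 -> skip
r=50=110010 popcount=3 -> skip
r=51=110011 popcount=4 -> skip
r=52=110100 popcount=3 -> skip
r=53=110101 popcount=4 -> skip
r=54=110110 popcount=4 -> skip
r=55=110111 popcount=5 -> KEEP
r=56=111000 popcount=3 -> skip
Kept rows: 31 47 55

Answer: 31 47 55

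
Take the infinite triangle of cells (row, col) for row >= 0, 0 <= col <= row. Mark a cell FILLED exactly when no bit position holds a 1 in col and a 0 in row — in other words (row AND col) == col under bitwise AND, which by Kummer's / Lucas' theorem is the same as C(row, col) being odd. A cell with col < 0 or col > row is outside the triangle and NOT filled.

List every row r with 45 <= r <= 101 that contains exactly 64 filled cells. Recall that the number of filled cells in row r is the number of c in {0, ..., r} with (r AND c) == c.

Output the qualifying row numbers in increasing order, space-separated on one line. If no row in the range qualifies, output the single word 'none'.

Row r has 2^popcount(r) filled cells, so we need popcount(r) = log2(64) = 6.
Scan r = 45..101 and keep those with exactly 6 one-bits:
r=45=101101 popcount=4 -> skip
r=46=101110 popcount=4 -> skip
r=47=101111 popcount=5 -> skip
r=48=110000 popcount=2 -> skip
r=49=110001 popcount=3 -> skip
r=50=110010 popcount=3 -> skip
r=51=110011 popcount=4 -> skip
r=52=110100 popcount=3 -> skip
r=53=110101 popcount=4 -> skip
r=54=110110 popcount=4 -> skip
r=55=110111 popcount=5 -> skip
r=56=111000 popcount=3 -> skip
r=57=111001 popcount=4 -> skip
r=58=111010 popcount=4 -> skip
r=59=111011 popcount=5 -> skip
r=60=111100 popcount=4 -> skip
r=61=111101 popcount=5 -> skip
r=62=111110 popcount=5 -> skip
r=63=111111 popcount=6 -> KEEP
r=64=1000000 popcount=1 -> skip
r=65=1000001 popcount=2 -> skip
r=66=1000010 popcount=2 -> skip
r=67=1000011 popcount=3 -> skip
r=68=1000100 popcount=2 -> skip
r=69=1000101 popcount=3 -> skip
r=70=1000110 popcount=3 -> skip
r=71=1000111 popcount=4 -> skip
r=72=1001000 popcount=2 -> skip
r=73=1001001 popcount=3 -> skip
r=74=1001010 popcount=3 -> skip
r=75=1001011 popcount=4 -> skip
r=76=1001100 popcount=3 -> skip
r=77=1001101 popcount=4 -> skip
r=78=1001110 popcount=4 -> skip
r=79=1001111 popcount=5 -> skip
r=80=1010000 popcount=2 -> skip
r=81=1010001 popcount=3 -> skip
r=82=1010010 popcount=3 -> skip
r=83=1010011 popcount=4 -> skip
r=84=1010100 popcount=3 -> skip
r=85=1010101 popcount=4 -> skip
r=86=1010110 popcount=4 -> skip
r=87=1010111 popcount=5 -> skip
r=88=1011000 popcount=3 -> skip
r=89=1011001 popcount=4 -> skip
r=90=1011010 popcount=4 -> skip
r=91=1011011 popcount=5 -> skip
r=92=1011100 popcount=4 -> skip
r=93=1011101 popcount=5 -> skip
r=94=1011110 popcount=5 -> skip
r=95=1011111 popcount=6 -> KEEP
r=96=1100000 popcount=2 -> skip
r=97=1100001 popcount=3 -> skip
r=98=1100010 popcount=3 -> skip
r=99=1100011 popcount=4 -> skip
r=100=1100100 popcount=3 -> skip
r=101=1100101 popcount=4 -> skip
Kept rows: 63 95

Answer: 63 95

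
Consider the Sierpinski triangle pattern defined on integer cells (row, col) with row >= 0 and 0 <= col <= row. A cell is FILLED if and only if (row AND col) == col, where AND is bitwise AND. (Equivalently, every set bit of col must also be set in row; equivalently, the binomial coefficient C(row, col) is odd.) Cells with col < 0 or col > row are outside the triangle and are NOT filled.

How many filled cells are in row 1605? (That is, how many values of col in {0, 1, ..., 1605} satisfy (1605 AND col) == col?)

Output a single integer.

1605 in binary = 11001000101
popcount(1605) = number of 1-bits in 11001000101 = 5
A col c satisfies (1605 AND c) == c iff every set bit of c is also set in 1605; each of the 5 set bits of 1605 can independently be on or off in c.
count = 2^5 = 32

Answer: 32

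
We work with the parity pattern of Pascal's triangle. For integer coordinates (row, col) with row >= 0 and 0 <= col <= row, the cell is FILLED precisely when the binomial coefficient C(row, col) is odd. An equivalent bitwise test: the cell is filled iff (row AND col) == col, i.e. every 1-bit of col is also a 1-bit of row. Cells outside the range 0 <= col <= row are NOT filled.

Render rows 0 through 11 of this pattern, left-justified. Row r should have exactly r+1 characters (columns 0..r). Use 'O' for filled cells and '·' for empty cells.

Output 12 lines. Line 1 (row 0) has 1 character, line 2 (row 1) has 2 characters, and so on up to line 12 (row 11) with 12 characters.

r0=0: O
r1=1: OO
r2=10: O·O
r3=11: OOOO
r4=100: O···O
r5=101: OO··OO
r6=110: O·O·O·O
r7=111: OOOOOOOO
r8=1000: O·······O
r9=1001: OO······OO
r10=1010: O·O·····O·O
r11=1011: OOOO····OOOO

Answer: O
OO
O·O
OOOO
O···O
OO··OO
O·O·O·O
OOOOOOOO
O·······O
OO······OO
O·O·····O·O
OOOO····OOOO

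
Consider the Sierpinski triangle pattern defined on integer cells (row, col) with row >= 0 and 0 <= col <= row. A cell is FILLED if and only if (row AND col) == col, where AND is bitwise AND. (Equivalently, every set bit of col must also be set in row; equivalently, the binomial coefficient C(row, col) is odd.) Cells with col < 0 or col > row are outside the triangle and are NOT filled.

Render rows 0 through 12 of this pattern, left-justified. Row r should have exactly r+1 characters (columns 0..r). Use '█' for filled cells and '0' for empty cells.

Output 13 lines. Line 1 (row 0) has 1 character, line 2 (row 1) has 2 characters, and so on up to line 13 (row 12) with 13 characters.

Answer: █
██
█0█
████
█000█
██00██
█0█0█0█
████████
█0000000█
██000000██
█0█00000█0█
████0000████
█000█000█000█

Derivation:
r0=0: █
r1=1: ██
r2=10: █0█
r3=11: ████
r4=100: █000█
r5=101: ██00██
r6=110: █0█0█0█
r7=111: ████████
r8=1000: █0000000█
r9=1001: ██000000██
r10=1010: █0█00000█0█
r11=1011: ████0000████
r12=1100: █000█000█000█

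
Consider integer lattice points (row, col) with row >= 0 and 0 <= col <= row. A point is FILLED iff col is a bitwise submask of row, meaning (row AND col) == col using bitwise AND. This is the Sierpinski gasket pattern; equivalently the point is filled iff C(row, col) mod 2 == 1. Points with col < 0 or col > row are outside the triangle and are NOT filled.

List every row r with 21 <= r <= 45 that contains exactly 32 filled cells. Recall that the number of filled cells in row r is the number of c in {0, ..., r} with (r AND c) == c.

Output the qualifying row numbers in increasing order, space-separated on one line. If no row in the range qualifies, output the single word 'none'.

Row r has 2^popcount(r) filled cells, so we need popcount(r) = log2(32) = 5.
Scan r = 21..45 and keep those with exactly 5 one-bits:
r=21=10101 popcount=3 -> skip
r=22=10110 popcount=3 -> skip
r=23=10111 popcount=4 -> skip
r=24=11000 popcount=2 -> skip
r=25=11001 popcount=3 -> skip
r=26=11010 popcount=3 -> skip
r=27=11011 popcount=4 -> skip
r=28=11100 popcount=3 -> skip
r=29=11101 popcount=4 -> skip
r=30=11110 popcount=4 -> skip
r=31=11111 popcount=5 -> KEEP
r=32=100000 popcount=1 -> skip
r=33=100001 popcount=2 -> skip
r=34=100010 popcount=2 -> skip
r=35=100011 popcount=3 -> skip
r=36=100100 popcount=2 -> skip
r=37=100101 popcount=3 -> skip
r=38=100110 popcount=3 -> skip
r=39=100111 popcount=4 -> skip
r=40=101000 popcount=2 -> skip
r=41=101001 popcount=3 -> skip
r=42=101010 popcount=3 -> skip
r=43=101011 popcount=4 -> skip
r=44=101100 popcount=3 -> skip
r=45=101101 popcount=4 -> skip
Kept rows: 31

Answer: 31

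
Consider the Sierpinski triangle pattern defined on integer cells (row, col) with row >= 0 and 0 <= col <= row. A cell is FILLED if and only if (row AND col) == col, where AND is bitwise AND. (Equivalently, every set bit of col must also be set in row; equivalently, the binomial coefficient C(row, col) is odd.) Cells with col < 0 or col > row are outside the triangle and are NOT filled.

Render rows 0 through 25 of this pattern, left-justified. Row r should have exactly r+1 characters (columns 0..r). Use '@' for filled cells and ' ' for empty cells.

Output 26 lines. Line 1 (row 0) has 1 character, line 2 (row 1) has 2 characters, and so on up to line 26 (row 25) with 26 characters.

r0=0: @
r1=1: @@
r2=10: @ @
r3=11: @@@@
r4=100: @   @
r5=101: @@  @@
r6=110: @ @ @ @
r7=111: @@@@@@@@
r8=1000: @       @
r9=1001: @@      @@
r10=1010: @ @     @ @
r11=1011: @@@@    @@@@
r12=1100: @   @   @   @
r13=1101: @@  @@  @@  @@
r14=1110: @ @ @ @ @ @ @ @
r15=1111: @@@@@@@@@@@@@@@@
r16=10000: @               @
r17=10001: @@              @@
r18=10010: @ @             @ @
r19=10011: @@@@            @@@@
r20=10100: @   @           @   @
r21=10101: @@  @@          @@  @@
r22=10110: @ @ @ @         @ @ @ @
r23=10111: @@@@@@@@        @@@@@@@@
r24=11000: @       @       @       @
r25=11001: @@      @@      @@      @@

Answer: @
@@
@ @
@@@@
@   @
@@  @@
@ @ @ @
@@@@@@@@
@       @
@@      @@
@ @     @ @
@@@@    @@@@
@   @   @   @
@@  @@  @@  @@
@ @ @ @ @ @ @ @
@@@@@@@@@@@@@@@@
@               @
@@              @@
@ @             @ @
@@@@            @@@@
@   @           @   @
@@  @@          @@  @@
@ @ @ @         @ @ @ @
@@@@@@@@        @@@@@@@@
@       @       @       @
@@      @@      @@      @@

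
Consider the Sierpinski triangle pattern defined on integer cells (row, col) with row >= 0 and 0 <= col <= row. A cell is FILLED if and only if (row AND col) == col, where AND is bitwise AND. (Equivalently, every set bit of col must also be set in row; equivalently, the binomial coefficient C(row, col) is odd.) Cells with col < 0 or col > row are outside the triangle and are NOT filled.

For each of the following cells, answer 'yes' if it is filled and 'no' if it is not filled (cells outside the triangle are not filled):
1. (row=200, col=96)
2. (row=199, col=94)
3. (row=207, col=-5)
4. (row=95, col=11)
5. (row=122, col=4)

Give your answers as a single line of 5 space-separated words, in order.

(200,96): row=0b11001000, col=0b1100000, row AND col = 0b1000000 = 64; 64 != 96 -> empty
(199,94): row=0b11000111, col=0b1011110, row AND col = 0b1000110 = 70; 70 != 94 -> empty
(207,-5): col outside [0, 207] -> not filled
(95,11): row=0b1011111, col=0b1011, row AND col = 0b1011 = 11; 11 == 11 -> filled
(122,4): row=0b1111010, col=0b100, row AND col = 0b0 = 0; 0 != 4 -> empty

Answer: no no no yes no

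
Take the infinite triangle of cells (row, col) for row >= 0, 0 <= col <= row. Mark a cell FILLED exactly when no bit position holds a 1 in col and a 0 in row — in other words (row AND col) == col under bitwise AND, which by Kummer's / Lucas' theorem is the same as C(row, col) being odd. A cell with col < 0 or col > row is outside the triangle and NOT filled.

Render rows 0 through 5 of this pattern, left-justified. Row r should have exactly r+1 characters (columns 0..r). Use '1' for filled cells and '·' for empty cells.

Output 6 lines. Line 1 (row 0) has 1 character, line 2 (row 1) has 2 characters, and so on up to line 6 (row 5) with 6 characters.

r0=0: 1
r1=1: 11
r2=10: 1·1
r3=11: 1111
r4=100: 1···1
r5=101: 11··11

Answer: 1
11
1·1
1111
1···1
11··11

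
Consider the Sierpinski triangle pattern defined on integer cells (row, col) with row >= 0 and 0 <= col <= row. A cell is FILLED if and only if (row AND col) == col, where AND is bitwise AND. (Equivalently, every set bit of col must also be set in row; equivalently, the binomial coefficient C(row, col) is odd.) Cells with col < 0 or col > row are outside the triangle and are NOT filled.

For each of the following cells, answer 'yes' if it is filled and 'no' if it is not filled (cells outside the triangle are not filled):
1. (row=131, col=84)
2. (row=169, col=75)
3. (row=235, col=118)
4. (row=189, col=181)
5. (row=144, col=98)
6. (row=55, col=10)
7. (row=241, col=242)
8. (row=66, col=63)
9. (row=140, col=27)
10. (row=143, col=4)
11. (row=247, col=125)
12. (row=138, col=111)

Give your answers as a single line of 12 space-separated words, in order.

(131,84): row=0b10000011, col=0b1010100, row AND col = 0b0 = 0; 0 != 84 -> empty
(169,75): row=0b10101001, col=0b1001011, row AND col = 0b1001 = 9; 9 != 75 -> empty
(235,118): row=0b11101011, col=0b1110110, row AND col = 0b1100010 = 98; 98 != 118 -> empty
(189,181): row=0b10111101, col=0b10110101, row AND col = 0b10110101 = 181; 181 == 181 -> filled
(144,98): row=0b10010000, col=0b1100010, row AND col = 0b0 = 0; 0 != 98 -> empty
(55,10): row=0b110111, col=0b1010, row AND col = 0b10 = 2; 2 != 10 -> empty
(241,242): col outside [0, 241] -> not filled
(66,63): row=0b1000010, col=0b111111, row AND col = 0b10 = 2; 2 != 63 -> empty
(140,27): row=0b10001100, col=0b11011, row AND col = 0b1000 = 8; 8 != 27 -> empty
(143,4): row=0b10001111, col=0b100, row AND col = 0b100 = 4; 4 == 4 -> filled
(247,125): row=0b11110111, col=0b1111101, row AND col = 0b1110101 = 117; 117 != 125 -> empty
(138,111): row=0b10001010, col=0b1101111, row AND col = 0b1010 = 10; 10 != 111 -> empty

Answer: no no no yes no no no no no yes no no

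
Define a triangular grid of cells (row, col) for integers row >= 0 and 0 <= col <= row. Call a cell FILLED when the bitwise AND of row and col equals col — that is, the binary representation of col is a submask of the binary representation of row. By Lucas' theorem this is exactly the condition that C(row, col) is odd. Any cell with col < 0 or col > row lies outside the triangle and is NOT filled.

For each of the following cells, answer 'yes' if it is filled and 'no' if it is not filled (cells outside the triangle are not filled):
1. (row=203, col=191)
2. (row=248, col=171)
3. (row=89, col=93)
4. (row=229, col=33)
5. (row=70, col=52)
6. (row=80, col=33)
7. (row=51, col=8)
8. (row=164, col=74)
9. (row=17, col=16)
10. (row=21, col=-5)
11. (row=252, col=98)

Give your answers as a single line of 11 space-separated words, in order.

Answer: no no no yes no no no no yes no no

Derivation:
(203,191): row=0b11001011, col=0b10111111, row AND col = 0b10001011 = 139; 139 != 191 -> empty
(248,171): row=0b11111000, col=0b10101011, row AND col = 0b10101000 = 168; 168 != 171 -> empty
(89,93): col outside [0, 89] -> not filled
(229,33): row=0b11100101, col=0b100001, row AND col = 0b100001 = 33; 33 == 33 -> filled
(70,52): row=0b1000110, col=0b110100, row AND col = 0b100 = 4; 4 != 52 -> empty
(80,33): row=0b1010000, col=0b100001, row AND col = 0b0 = 0; 0 != 33 -> empty
(51,8): row=0b110011, col=0b1000, row AND col = 0b0 = 0; 0 != 8 -> empty
(164,74): row=0b10100100, col=0b1001010, row AND col = 0b0 = 0; 0 != 74 -> empty
(17,16): row=0b10001, col=0b10000, row AND col = 0b10000 = 16; 16 == 16 -> filled
(21,-5): col outside [0, 21] -> not filled
(252,98): row=0b11111100, col=0b1100010, row AND col = 0b1100000 = 96; 96 != 98 -> empty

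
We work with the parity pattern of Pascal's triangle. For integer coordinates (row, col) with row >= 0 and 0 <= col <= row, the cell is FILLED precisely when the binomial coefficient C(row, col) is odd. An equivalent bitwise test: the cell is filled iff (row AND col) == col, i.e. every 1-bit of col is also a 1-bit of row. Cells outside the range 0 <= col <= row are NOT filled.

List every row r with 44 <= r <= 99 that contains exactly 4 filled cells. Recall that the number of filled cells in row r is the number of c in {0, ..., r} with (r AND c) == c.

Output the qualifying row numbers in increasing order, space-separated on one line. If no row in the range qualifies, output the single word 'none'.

Answer: 48 65 66 68 72 80 96

Derivation:
Row r has 2^popcount(r) filled cells, so we need popcount(r) = log2(4) = 2.
Scan r = 44..99 and keep those with exactly 2 one-bits:
r=44=101100 popcount=3 -> skip
r=45=101101 popcount=4 -> skip
r=46=101110 popcount=4 -> skip
r=47=101111 popcount=5 -> skip
r=48=110000 popcount=2 -> KEEP
r=49=110001 popcount=3 -> skip
r=50=110010 popcount=3 -> skip
r=51=110011 popcount=4 -> skip
r=52=110100 popcount=3 -> skip
r=53=110101 popcount=4 -> skip
r=54=110110 popcount=4 -> skip
r=55=110111 popcount=5 -> skip
r=56=111000 popcount=3 -> skip
r=57=111001 popcount=4 -> skip
r=58=111010 popcount=4 -> skip
r=59=111011 popcount=5 -> skip
r=60=111100 popcount=4 -> skip
r=61=111101 popcount=5 -> skip
r=62=111110 popcount=5 -> skip
r=63=111111 popcount=6 -> skip
r=64=1000000 popcount=1 -> skip
r=65=1000001 popcount=2 -> KEEP
r=66=1000010 popcount=2 -> KEEP
r=67=1000011 popcount=3 -> skip
r=68=1000100 popcount=2 -> KEEP
r=69=1000101 popcount=3 -> skip
r=70=1000110 popcount=3 -> skip
r=71=1000111 popcount=4 -> skip
r=72=1001000 popcount=2 -> KEEP
r=73=1001001 popcount=3 -> skip
r=74=1001010 popcount=3 -> skip
r=75=1001011 popcount=4 -> skip
r=76=1001100 popcount=3 -> skip
r=77=1001101 popcount=4 -> skip
r=78=1001110 popcount=4 -> skip
r=79=1001111 popcount=5 -> skip
r=80=1010000 popcount=2 -> KEEP
r=81=1010001 popcount=3 -> skip
r=82=1010010 popcount=3 -> skip
r=83=1010011 popcount=4 -> skip
r=84=1010100 popcount=3 -> skip
r=85=1010101 popcount=4 -> skip
r=86=1010110 popcount=4 -> skip
r=87=1010111 popcount=5 -> skip
r=88=1011000 popcount=3 -> skip
r=89=1011001 popcount=4 -> skip
r=90=1011010 popcount=4 -> skip
r=91=1011011 popcount=5 -> skip
r=92=1011100 popcount=4 -> skip
r=93=1011101 popcount=5 -> skip
r=94=1011110 popcount=5 -> skip
r=95=1011111 popcount=6 -> skip
r=96=1100000 popcount=2 -> KEEP
r=97=1100001 popcount=3 -> skip
r=98=1100010 popcount=3 -> skip
r=99=1100011 popcount=4 -> skip
Kept rows: 48 65 66 68 72 80 96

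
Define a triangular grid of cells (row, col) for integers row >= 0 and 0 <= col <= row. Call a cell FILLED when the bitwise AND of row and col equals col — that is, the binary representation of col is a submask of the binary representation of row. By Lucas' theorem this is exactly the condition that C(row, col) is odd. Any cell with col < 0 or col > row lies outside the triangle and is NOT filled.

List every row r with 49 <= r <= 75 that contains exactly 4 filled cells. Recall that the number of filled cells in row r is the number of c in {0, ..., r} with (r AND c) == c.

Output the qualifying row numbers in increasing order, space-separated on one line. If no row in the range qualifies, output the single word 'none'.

Row r has 2^popcount(r) filled cells, so we need popcount(r) = log2(4) = 2.
Scan r = 49..75 and keep those with exactly 2 one-bits:
r=49=110001 popcount=3 -> skip
r=50=110010 popcount=3 -> skip
r=51=110011 popcount=4 -> skip
r=52=110100 popcount=3 -> skip
r=53=110101 popcount=4 -> skip
r=54=110110 popcount=4 -> skip
r=55=110111 popcount=5 -> skip
r=56=111000 popcount=3 -> skip
r=57=111001 popcount=4 -> skip
r=58=111010 popcount=4 -> skip
r=59=111011 popcount=5 -> skip
r=60=111100 popcount=4 -> skip
r=61=111101 popcount=5 -> skip
r=62=111110 popcount=5 -> skip
r=63=111111 popcount=6 -> skip
r=64=1000000 popcount=1 -> skip
r=65=1000001 popcount=2 -> KEEP
r=66=1000010 popcount=2 -> KEEP
r=67=1000011 popcount=3 -> skip
r=68=1000100 popcount=2 -> KEEP
r=69=1000101 popcount=3 -> skip
r=70=1000110 popcount=3 -> skip
r=71=1000111 popcount=4 -> skip
r=72=1001000 popcount=2 -> KEEP
r=73=1001001 popcount=3 -> skip
r=74=1001010 popcount=3 -> skip
r=75=1001011 popcount=4 -> skip
Kept rows: 65 66 68 72

Answer: 65 66 68 72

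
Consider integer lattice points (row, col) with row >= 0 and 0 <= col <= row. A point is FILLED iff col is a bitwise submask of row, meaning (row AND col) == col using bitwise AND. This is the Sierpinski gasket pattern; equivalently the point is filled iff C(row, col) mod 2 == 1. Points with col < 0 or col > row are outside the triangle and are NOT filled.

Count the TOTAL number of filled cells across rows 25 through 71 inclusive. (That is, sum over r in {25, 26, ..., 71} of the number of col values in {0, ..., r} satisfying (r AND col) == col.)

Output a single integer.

Answer: 644

Derivation:
r25=11001 pc3: +8 =8
r26=11010 pc3: +8 =16
r27=11011 pc4: +16 =32
r28=11100 pc3: +8 =40
r29=11101 pc4: +16 =56
r30=11110 pc4: +16 =72
r31=11111 pc5: +32 =104
r32=100000 pc1: +2 =106
r33=100001 pc2: +4 =110
r34=100010 pc2: +4 =114
r35=100011 pc3: +8 =122
r36=100100 pc2: +4 =126
r37=100101 pc3: +8 =134
r38=100110 pc3: +8 =142
r39=100111 pc4: +16 =158
r40=101000 pc2: +4 =162
r41=101001 pc3: +8 =170
r42=101010 pc3: +8 =178
r43=101011 pc4: +16 =194
r44=101100 pc3: +8 =202
r45=101101 pc4: +16 =218
r46=101110 pc4: +16 =234
r47=101111 pc5: +32 =266
r48=110000 pc2: +4 =270
r49=110001 pc3: +8 =278
r50=110010 pc3: +8 =286
r51=110011 pc4: +16 =302
r52=110100 pc3: +8 =310
r53=110101 pc4: +16 =326
r54=110110 pc4: +16 =342
r55=110111 pc5: +32 =374
r56=111000 pc3: +8 =382
r57=111001 pc4: +16 =398
r58=111010 pc4: +16 =414
r59=111011 pc5: +32 =446
r60=111100 pc4: +16 =462
r61=111101 pc5: +32 =494
r62=111110 pc5: +32 =526
r63=111111 pc6: +64 =590
r64=1000000 pc1: +2 =592
r65=1000001 pc2: +4 =596
r66=1000010 pc2: +4 =600
r67=1000011 pc3: +8 =608
r68=1000100 pc2: +4 =612
r69=1000101 pc3: +8 =620
r70=1000110 pc3: +8 =628
r71=1000111 pc4: +16 =644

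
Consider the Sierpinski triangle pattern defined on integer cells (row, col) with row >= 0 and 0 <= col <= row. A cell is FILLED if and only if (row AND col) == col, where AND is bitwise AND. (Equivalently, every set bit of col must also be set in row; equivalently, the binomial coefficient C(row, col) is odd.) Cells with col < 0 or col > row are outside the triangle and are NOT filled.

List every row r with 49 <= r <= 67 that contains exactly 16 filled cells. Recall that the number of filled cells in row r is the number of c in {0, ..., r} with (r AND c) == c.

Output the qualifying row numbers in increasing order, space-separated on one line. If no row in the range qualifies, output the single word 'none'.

Answer: 51 53 54 57 58 60

Derivation:
Row r has 2^popcount(r) filled cells, so we need popcount(r) = log2(16) = 4.
Scan r = 49..67 and keep those with exactly 4 one-bits:
r=49=110001 popcount=3 -> skip
r=50=110010 popcount=3 -> skip
r=51=110011 popcount=4 -> KEEP
r=52=110100 popcount=3 -> skip
r=53=110101 popcount=4 -> KEEP
r=54=110110 popcount=4 -> KEEP
r=55=110111 popcount=5 -> skip
r=56=111000 popcount=3 -> skip
r=57=111001 popcount=4 -> KEEP
r=58=111010 popcount=4 -> KEEP
r=59=111011 popcount=5 -> skip
r=60=111100 popcount=4 -> KEEP
r=61=111101 popcount=5 -> skip
r=62=111110 popcount=5 -> skip
r=63=111111 popcount=6 -> skip
r=64=1000000 popcount=1 -> skip
r=65=1000001 popcount=2 -> skip
r=66=1000010 popcount=2 -> skip
r=67=1000011 popcount=3 -> skip
Kept rows: 51 53 54 57 58 60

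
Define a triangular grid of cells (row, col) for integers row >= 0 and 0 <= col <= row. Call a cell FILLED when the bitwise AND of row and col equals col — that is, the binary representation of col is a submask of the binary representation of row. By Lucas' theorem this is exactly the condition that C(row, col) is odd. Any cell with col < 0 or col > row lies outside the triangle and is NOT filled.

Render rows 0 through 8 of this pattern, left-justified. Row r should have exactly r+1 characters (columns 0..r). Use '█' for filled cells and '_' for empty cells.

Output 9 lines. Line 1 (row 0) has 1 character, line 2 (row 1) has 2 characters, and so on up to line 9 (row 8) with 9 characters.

r0=0: █
r1=1: ██
r2=10: █_█
r3=11: ████
r4=100: █___█
r5=101: ██__██
r6=110: █_█_█_█
r7=111: ████████
r8=1000: █_______█

Answer: █
██
█_█
████
█___█
██__██
█_█_█_█
████████
█_______█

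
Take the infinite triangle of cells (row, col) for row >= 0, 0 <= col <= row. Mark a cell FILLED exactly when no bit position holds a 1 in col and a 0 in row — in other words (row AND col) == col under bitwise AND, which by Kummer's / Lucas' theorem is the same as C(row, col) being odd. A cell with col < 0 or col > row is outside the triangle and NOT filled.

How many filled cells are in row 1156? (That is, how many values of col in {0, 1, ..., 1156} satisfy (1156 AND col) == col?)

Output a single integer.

Answer: 8

Derivation:
1156 in binary = 10010000100
popcount(1156) = number of 1-bits in 10010000100 = 3
A col c satisfies (1156 AND c) == c iff every set bit of c is also set in 1156; each of the 3 set bits of 1156 can independently be on or off in c.
count = 2^3 = 8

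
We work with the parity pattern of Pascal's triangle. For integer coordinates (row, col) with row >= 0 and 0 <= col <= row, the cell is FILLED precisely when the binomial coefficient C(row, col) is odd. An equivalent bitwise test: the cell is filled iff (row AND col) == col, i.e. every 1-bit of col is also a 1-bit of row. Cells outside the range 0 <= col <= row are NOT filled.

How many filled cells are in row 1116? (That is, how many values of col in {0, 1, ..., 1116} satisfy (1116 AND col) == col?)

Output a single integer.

Answer: 32

Derivation:
1116 in binary = 10001011100
popcount(1116) = number of 1-bits in 10001011100 = 5
A col c satisfies (1116 AND c) == c iff every set bit of c is also set in 1116; each of the 5 set bits of 1116 can independently be on or off in c.
count = 2^5 = 32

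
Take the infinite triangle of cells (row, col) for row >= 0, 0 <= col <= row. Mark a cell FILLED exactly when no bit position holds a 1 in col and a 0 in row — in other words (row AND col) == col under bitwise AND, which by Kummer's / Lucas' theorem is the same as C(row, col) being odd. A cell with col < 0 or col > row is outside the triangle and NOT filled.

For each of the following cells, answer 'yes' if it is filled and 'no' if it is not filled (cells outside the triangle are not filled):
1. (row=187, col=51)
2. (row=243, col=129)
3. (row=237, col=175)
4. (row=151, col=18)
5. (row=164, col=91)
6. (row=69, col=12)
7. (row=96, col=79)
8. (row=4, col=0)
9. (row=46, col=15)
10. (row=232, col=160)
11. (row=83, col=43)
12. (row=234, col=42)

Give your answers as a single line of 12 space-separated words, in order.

Answer: yes yes no yes no no no yes no yes no yes

Derivation:
(187,51): row=0b10111011, col=0b110011, row AND col = 0b110011 = 51; 51 == 51 -> filled
(243,129): row=0b11110011, col=0b10000001, row AND col = 0b10000001 = 129; 129 == 129 -> filled
(237,175): row=0b11101101, col=0b10101111, row AND col = 0b10101101 = 173; 173 != 175 -> empty
(151,18): row=0b10010111, col=0b10010, row AND col = 0b10010 = 18; 18 == 18 -> filled
(164,91): row=0b10100100, col=0b1011011, row AND col = 0b0 = 0; 0 != 91 -> empty
(69,12): row=0b1000101, col=0b1100, row AND col = 0b100 = 4; 4 != 12 -> empty
(96,79): row=0b1100000, col=0b1001111, row AND col = 0b1000000 = 64; 64 != 79 -> empty
(4,0): row=0b100, col=0b0, row AND col = 0b0 = 0; 0 == 0 -> filled
(46,15): row=0b101110, col=0b1111, row AND col = 0b1110 = 14; 14 != 15 -> empty
(232,160): row=0b11101000, col=0b10100000, row AND col = 0b10100000 = 160; 160 == 160 -> filled
(83,43): row=0b1010011, col=0b101011, row AND col = 0b11 = 3; 3 != 43 -> empty
(234,42): row=0b11101010, col=0b101010, row AND col = 0b101010 = 42; 42 == 42 -> filled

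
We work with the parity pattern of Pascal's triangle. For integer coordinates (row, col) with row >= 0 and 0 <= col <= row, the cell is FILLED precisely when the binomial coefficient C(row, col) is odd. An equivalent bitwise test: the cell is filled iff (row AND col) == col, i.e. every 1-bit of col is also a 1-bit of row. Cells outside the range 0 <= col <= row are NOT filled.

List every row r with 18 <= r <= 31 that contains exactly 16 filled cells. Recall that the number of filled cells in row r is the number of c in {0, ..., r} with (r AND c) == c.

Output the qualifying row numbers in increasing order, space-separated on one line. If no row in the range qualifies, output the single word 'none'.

Row r has 2^popcount(r) filled cells, so we need popcount(r) = log2(16) = 4.
Scan r = 18..31 and keep those with exactly 4 one-bits:
r=18=10010 popcount=2 -> skip
r=19=10011 popcount=3 -> skip
r=20=10100 popcount=2 -> skip
r=21=10101 popcount=3 -> skip
r=22=10110 popcount=3 -> skip
r=23=10111 popcount=4 -> KEEP
r=24=11000 popcount=2 -> skip
r=25=11001 popcount=3 -> skip
r=26=11010 popcount=3 -> skip
r=27=11011 popcount=4 -> KEEP
r=28=11100 popcount=3 -> skip
r=29=11101 popcount=4 -> KEEP
r=30=11110 popcount=4 -> KEEP
r=31=11111 popcount=5 -> skip
Kept rows: 23 27 29 30

Answer: 23 27 29 30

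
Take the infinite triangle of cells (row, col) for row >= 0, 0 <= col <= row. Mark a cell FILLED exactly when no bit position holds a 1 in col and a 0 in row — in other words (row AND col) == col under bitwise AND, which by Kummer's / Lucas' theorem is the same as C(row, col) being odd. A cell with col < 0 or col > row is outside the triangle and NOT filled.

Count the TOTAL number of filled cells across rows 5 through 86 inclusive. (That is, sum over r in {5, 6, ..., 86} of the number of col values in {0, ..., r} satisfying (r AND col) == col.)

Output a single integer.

r5=101 pc2: +4 =4
r6=110 pc2: +4 =8
r7=111 pc3: +8 =16
r8=1000 pc1: +2 =18
r9=1001 pc2: +4 =22
r10=1010 pc2: +4 =26
r11=1011 pc3: +8 =34
r12=1100 pc2: +4 =38
r13=1101 pc3: +8 =46
r14=1110 pc3: +8 =54
r15=1111 pc4: +16 =70
r16=10000 pc1: +2 =72
r17=10001 pc2: +4 =76
r18=10010 pc2: +4 =80
r19=10011 pc3: +8 =88
r20=10100 pc2: +4 =92
r21=10101 pc3: +8 =100
r22=10110 pc3: +8 =108
r23=10111 pc4: +16 =124
r24=11000 pc2: +4 =128
r25=11001 pc3: +8 =136
r26=11010 pc3: +8 =144
r27=11011 pc4: +16 =160
r28=11100 pc3: +8 =168
r29=11101 pc4: +16 =184
r30=11110 pc4: +16 =200
r31=11111 pc5: +32 =232
r32=100000 pc1: +2 =234
r33=100001 pc2: +4 =238
r34=100010 pc2: +4 =242
r35=100011 pc3: +8 =250
r36=100100 pc2: +4 =254
r37=100101 pc3: +8 =262
r38=100110 pc3: +8 =270
r39=100111 pc4: +16 =286
r40=101000 pc2: +4 =290
r41=101001 pc3: +8 =298
r42=101010 pc3: +8 =306
r43=101011 pc4: +16 =322
r44=101100 pc3: +8 =330
r45=101101 pc4: +16 =346
r46=101110 pc4: +16 =362
r47=101111 pc5: +32 =394
r48=110000 pc2: +4 =398
r49=110001 pc3: +8 =406
r50=110010 pc3: +8 =414
r51=110011 pc4: +16 =430
r52=110100 pc3: +8 =438
r53=110101 pc4: +16 =454
r54=110110 pc4: +16 =470
r55=110111 pc5: +32 =502
r56=111000 pc3: +8 =510
r57=111001 pc4: +16 =526
r58=111010 pc4: +16 =542
r59=111011 pc5: +32 =574
r60=111100 pc4: +16 =590
r61=111101 pc5: +32 =622
r62=111110 pc5: +32 =654
r63=111111 pc6: +64 =718
r64=1000000 pc1: +2 =720
r65=1000001 pc2: +4 =724
r66=1000010 pc2: +4 =728
r67=1000011 pc3: +8 =736
r68=1000100 pc2: +4 =740
r69=1000101 pc3: +8 =748
r70=1000110 pc3: +8 =756
r71=1000111 pc4: +16 =772
r72=1001000 pc2: +4 =776
r73=1001001 pc3: +8 =784
r74=1001010 pc3: +8 =792
r75=1001011 pc4: +16 =808
r76=1001100 pc3: +8 =816
r77=1001101 pc4: +16 =832
r78=1001110 pc4: +16 =848
r79=1001111 pc5: +32 =880
r80=1010000 pc2: +4 =884
r81=1010001 pc3: +8 =892
r82=1010010 pc3: +8 =900
r83=1010011 pc4: +16 =916
r84=1010100 pc3: +8 =924
r85=1010101 pc4: +16 =940
r86=1010110 pc4: +16 =956

Answer: 956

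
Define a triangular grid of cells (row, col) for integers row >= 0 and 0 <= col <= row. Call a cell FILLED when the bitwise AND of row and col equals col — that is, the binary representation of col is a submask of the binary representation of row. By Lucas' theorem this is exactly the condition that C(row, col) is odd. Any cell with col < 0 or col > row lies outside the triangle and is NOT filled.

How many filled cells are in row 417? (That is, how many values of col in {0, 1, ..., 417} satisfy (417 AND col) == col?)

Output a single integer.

417 in binary = 110100001
popcount(417) = number of 1-bits in 110100001 = 4
A col c satisfies (417 AND c) == c iff every set bit of c is also set in 417; each of the 4 set bits of 417 can independently be on or off in c.
count = 2^4 = 16

Answer: 16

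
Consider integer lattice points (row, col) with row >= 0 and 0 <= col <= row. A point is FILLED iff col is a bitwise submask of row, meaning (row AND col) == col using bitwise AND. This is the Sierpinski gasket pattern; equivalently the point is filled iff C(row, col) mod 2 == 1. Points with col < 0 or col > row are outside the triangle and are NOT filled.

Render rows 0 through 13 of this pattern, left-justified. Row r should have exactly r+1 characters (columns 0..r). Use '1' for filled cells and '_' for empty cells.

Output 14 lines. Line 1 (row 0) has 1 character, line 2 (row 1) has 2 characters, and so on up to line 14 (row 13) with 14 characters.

Answer: 1
11
1_1
1111
1___1
11__11
1_1_1_1
11111111
1_______1
11______11
1_1_____1_1
1111____1111
1___1___1___1
11__11__11__11

Derivation:
r0=0: 1
r1=1: 11
r2=10: 1_1
r3=11: 1111
r4=100: 1___1
r5=101: 11__11
r6=110: 1_1_1_1
r7=111: 11111111
r8=1000: 1_______1
r9=1001: 11______11
r10=1010: 1_1_____1_1
r11=1011: 1111____1111
r12=1100: 1___1___1___1
r13=1101: 11__11__11__11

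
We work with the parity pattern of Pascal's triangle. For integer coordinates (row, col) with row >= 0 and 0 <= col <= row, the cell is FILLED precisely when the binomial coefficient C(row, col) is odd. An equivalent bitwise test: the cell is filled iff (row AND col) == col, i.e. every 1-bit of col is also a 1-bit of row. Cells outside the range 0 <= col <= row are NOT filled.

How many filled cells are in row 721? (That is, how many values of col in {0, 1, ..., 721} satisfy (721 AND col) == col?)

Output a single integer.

721 in binary = 1011010001
popcount(721) = number of 1-bits in 1011010001 = 5
A col c satisfies (721 AND c) == c iff every set bit of c is also set in 721; each of the 5 set bits of 721 can independently be on or off in c.
count = 2^5 = 32

Answer: 32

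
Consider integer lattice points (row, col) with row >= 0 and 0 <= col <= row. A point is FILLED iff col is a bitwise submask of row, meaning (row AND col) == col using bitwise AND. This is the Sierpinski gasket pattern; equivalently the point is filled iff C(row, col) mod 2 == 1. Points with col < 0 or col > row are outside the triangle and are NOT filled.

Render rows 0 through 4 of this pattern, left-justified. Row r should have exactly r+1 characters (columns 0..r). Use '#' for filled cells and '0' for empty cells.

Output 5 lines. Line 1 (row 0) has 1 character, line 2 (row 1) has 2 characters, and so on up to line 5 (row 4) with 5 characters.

r0=0: #
r1=1: ##
r2=10: #0#
r3=11: ####
r4=100: #000#

Answer: #
##
#0#
####
#000#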